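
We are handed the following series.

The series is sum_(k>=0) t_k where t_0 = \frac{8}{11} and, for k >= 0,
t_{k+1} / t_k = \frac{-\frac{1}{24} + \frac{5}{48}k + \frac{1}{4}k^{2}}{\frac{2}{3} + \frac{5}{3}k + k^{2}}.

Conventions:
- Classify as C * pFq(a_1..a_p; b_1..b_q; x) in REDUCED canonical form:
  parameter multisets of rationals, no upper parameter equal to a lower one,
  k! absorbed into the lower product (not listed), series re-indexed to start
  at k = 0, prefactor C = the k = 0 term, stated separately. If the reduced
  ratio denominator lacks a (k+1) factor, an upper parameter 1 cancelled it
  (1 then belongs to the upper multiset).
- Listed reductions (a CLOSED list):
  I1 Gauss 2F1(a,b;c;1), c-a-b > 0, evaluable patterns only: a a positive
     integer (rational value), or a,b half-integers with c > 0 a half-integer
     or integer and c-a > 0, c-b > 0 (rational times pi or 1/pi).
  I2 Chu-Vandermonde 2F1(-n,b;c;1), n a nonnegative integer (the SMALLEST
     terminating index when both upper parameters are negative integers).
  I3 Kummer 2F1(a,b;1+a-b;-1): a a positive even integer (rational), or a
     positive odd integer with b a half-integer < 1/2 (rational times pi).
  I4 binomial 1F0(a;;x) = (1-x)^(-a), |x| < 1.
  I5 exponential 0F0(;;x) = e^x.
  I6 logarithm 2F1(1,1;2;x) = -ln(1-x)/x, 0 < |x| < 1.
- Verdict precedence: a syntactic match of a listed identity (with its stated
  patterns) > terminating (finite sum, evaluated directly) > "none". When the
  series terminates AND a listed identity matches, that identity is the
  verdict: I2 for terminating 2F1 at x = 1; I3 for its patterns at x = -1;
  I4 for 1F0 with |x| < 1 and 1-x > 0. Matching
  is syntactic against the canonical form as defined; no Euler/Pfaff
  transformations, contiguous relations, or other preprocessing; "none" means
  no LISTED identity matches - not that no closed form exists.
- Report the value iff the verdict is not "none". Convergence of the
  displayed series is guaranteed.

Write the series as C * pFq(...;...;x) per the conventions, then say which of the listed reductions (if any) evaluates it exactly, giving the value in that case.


Classification (C = \frac{8}{11}): 1F0 with upper {-\frac{1}{4}}, lower {-}, argument x = \frac{1}{4}. Verdict (x = \frac{1}{4}): the I4 binomial reduction applies (the 1F0 binomial series: exponent 1/4, x = \frac{1}{4}). Value: \frac{8}{11} \cdot \left(\frac{3}{4}\right)^{\frac{1}{4}}.

Structural cue: from the first term \frac{8}{11}: roots of the ratio polynomials (prefactor 8/11) are the negated parameters.
Step ratio: r(k) = \frac{1}{4} * (k-\frac{1}{4}) / [(k+1)] - poly over poly, x = \frac{1}{4} from leading terms; C = \frac{8}{11} at k = 0.


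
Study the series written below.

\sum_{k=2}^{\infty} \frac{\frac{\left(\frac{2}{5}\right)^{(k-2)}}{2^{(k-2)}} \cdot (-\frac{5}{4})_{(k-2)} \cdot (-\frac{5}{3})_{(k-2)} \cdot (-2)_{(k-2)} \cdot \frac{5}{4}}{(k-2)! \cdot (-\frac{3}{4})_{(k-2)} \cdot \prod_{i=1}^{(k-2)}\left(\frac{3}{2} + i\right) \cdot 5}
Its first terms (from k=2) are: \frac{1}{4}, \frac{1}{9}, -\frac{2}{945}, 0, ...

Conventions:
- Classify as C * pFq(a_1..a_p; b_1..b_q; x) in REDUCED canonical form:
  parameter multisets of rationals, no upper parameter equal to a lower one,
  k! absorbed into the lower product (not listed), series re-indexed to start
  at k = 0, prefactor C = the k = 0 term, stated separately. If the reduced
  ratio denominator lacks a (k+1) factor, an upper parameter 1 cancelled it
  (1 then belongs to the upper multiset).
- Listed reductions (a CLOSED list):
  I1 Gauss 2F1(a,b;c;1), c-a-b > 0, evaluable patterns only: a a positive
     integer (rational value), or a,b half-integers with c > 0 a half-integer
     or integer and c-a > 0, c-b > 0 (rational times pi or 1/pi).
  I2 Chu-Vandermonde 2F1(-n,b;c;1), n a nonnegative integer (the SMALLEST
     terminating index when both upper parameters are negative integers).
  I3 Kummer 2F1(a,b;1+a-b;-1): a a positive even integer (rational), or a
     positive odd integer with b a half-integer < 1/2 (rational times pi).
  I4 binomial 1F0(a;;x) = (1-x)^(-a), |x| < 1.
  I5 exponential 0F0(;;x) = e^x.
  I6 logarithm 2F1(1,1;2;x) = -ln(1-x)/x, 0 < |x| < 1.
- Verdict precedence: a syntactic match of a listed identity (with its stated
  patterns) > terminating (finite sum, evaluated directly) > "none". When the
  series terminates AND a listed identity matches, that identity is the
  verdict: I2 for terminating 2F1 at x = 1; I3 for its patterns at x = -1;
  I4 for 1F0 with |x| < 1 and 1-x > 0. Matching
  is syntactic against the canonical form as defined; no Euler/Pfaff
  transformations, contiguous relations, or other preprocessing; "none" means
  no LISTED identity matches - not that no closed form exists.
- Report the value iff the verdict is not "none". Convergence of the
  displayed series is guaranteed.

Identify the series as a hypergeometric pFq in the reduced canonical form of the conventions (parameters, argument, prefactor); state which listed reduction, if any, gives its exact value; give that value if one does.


First insight: from the first term \frac{1}{4}: the constant factors (prefactor 1/4) combine into one prefactor.
Ratio: r(k) = \frac{1}{5} * (k-2) (k-\frac{5}{3}) (k-\frac{5}{4}) / [(k-\frac{3}{4}) (k+\frac{5}{2}) (k+1)] - rational in k, leading ratio \frac{1}{5}; with t_0 = \frac{1}{4}, classification follows.

Reduced: x = \frac{1}{5}, 3F2, upper = {-2, -\frac{5}{3}, -\frac{5}{4}}, lower = {-\frac{3}{4}, \frac{5}{2}}, C = \frac{1}{4}. Verdict: terminating - no listed pattern fits, but -2 in the upper list cuts the series at k = 2; direct evaluation. Its exact value is \frac{1357}{3780}.


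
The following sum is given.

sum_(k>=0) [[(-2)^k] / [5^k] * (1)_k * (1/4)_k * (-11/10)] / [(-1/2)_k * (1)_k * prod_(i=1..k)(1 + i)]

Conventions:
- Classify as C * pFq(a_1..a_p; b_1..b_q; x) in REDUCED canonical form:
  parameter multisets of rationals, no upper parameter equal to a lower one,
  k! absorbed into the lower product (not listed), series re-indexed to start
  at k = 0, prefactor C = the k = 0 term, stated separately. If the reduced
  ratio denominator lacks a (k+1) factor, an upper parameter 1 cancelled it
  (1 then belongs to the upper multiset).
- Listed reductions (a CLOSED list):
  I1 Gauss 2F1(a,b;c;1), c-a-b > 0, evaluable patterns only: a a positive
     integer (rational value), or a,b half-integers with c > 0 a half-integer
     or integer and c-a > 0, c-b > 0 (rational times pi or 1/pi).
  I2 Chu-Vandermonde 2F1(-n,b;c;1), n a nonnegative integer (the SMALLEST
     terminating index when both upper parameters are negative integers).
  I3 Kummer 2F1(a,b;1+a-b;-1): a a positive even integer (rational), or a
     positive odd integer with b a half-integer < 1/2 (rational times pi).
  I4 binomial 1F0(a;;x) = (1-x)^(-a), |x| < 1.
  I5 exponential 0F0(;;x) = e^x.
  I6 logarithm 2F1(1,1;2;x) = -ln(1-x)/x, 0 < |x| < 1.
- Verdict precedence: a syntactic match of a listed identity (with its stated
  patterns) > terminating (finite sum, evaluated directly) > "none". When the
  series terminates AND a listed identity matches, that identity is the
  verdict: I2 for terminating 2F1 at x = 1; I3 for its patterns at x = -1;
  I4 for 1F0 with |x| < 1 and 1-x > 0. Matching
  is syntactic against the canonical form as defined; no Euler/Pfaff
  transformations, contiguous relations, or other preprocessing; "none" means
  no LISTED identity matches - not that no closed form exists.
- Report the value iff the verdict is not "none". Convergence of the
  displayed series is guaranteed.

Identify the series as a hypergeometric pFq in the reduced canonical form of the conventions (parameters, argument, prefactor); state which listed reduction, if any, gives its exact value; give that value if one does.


Reduced: x = -2/5, 2F2, upper = {1/4, 1}, lower = {-1/2, 2}, C = -11/10. Verdict: none. Every listed pattern misses the 2F2 form at -2/5, upper {1/4, 1}.

Structural cue: t_0 being -11/10, the two geometric factors (prefactor -11/10) combine into one argument.
Consecutive-term ratio: r(k) = (-2/5) * (k+1/4) (k+1) / [(k-1/2) (k+2) (k+1)] - rational; roots negated = parameters, x = (-2/5), C = -11/10.


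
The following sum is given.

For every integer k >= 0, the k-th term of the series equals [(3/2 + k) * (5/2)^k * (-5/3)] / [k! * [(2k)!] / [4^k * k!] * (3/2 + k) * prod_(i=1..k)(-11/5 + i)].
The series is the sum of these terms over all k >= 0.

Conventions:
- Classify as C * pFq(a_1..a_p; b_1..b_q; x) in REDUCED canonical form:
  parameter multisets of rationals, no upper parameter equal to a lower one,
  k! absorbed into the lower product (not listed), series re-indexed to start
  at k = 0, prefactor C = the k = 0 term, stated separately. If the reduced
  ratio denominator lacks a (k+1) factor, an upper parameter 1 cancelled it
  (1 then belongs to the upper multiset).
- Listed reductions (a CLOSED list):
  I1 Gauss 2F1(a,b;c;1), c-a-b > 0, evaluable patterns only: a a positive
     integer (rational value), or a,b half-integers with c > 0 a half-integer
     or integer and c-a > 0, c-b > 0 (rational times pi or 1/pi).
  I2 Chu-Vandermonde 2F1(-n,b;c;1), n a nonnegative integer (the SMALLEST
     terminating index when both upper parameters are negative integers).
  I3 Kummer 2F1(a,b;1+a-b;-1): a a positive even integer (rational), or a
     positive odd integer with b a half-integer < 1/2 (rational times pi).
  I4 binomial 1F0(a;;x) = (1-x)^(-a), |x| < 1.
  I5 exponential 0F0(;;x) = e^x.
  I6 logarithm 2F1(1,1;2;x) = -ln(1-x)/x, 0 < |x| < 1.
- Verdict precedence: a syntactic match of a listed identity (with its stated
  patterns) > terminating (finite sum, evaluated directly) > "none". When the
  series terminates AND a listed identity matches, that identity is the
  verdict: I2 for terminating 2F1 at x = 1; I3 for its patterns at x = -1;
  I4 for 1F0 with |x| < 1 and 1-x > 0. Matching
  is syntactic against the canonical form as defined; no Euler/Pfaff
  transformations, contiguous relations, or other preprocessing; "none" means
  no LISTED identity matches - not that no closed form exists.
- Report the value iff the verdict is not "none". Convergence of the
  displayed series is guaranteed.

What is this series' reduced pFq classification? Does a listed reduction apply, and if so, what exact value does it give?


Reduced: x = 5/2, 0F2, upper = {-}, lower = {-6/5, 1/2}, C = -5/3. Verdict: none here - no I1-I6 shape fits x = 5/2 with lower {-6/5, 1/2}.

Key step: from the first term -5/3: striking the common factor k + 3/2 reduces the term (C = -5/3, x = 5/2).
Consecutive-term ratio: r(k) = (5/2) * 1 / [(k-6/5) (k+1/2) (k+1)] - rational; roots negated = parameters, x = (5/2), C = -5/3.


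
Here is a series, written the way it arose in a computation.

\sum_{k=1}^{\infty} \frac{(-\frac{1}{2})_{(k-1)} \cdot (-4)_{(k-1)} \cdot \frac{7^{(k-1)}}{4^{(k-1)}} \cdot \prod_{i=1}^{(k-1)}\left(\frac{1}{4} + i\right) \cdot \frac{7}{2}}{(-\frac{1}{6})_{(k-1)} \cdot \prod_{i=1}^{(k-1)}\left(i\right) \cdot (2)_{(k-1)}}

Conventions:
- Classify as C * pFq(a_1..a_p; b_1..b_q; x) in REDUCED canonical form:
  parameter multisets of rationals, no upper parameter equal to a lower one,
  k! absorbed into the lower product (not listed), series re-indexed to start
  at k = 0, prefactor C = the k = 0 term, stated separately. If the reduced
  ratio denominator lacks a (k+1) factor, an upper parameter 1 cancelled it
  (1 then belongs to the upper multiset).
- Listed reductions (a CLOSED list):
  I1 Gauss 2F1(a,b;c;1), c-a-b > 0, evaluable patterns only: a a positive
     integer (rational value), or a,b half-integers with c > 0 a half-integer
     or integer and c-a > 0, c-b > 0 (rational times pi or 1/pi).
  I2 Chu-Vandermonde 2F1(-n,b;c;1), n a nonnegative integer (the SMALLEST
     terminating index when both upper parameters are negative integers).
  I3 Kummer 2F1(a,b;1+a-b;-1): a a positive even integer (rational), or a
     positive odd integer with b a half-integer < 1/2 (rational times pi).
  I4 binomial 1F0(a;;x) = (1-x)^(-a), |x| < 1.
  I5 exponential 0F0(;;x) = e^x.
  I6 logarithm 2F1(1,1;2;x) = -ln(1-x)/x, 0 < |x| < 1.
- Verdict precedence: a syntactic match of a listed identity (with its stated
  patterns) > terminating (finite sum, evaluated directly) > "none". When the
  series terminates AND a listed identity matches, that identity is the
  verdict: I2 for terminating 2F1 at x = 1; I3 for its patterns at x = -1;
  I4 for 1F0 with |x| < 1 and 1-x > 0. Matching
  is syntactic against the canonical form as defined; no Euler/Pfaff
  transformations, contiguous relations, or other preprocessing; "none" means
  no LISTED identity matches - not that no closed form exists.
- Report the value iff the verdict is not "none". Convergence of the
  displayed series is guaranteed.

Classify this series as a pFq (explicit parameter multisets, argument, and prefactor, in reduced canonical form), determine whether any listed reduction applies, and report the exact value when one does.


With C = \frac{7}{2}: the canonical form is 3F2(-4, -\frac{1}{2}, \frac{5}{4}; -\frac{1}{6}, 2; \frac{7}{4}). Verdict: terminating - the sum ends at index 4 because -4 is a negative integer; exact evaluation follows. Sum: -\frac{189737597}{11534336}.

The tell: x = \frac{7}{4} and the running product (C = 7/2, x = 7/4) telescopes to a rising factorial.
Adjacent-term ratio: r(k) = \frac{7}{4} * (k-4) (k-\frac{1}{2}) (k+\frac{5}{4}) / [(k-\frac{1}{6}) (k+2) (k+1)] - rational in k, leading ratio \frac{7}{4}; with t_0 = \frac{7}{2}, classification follows.


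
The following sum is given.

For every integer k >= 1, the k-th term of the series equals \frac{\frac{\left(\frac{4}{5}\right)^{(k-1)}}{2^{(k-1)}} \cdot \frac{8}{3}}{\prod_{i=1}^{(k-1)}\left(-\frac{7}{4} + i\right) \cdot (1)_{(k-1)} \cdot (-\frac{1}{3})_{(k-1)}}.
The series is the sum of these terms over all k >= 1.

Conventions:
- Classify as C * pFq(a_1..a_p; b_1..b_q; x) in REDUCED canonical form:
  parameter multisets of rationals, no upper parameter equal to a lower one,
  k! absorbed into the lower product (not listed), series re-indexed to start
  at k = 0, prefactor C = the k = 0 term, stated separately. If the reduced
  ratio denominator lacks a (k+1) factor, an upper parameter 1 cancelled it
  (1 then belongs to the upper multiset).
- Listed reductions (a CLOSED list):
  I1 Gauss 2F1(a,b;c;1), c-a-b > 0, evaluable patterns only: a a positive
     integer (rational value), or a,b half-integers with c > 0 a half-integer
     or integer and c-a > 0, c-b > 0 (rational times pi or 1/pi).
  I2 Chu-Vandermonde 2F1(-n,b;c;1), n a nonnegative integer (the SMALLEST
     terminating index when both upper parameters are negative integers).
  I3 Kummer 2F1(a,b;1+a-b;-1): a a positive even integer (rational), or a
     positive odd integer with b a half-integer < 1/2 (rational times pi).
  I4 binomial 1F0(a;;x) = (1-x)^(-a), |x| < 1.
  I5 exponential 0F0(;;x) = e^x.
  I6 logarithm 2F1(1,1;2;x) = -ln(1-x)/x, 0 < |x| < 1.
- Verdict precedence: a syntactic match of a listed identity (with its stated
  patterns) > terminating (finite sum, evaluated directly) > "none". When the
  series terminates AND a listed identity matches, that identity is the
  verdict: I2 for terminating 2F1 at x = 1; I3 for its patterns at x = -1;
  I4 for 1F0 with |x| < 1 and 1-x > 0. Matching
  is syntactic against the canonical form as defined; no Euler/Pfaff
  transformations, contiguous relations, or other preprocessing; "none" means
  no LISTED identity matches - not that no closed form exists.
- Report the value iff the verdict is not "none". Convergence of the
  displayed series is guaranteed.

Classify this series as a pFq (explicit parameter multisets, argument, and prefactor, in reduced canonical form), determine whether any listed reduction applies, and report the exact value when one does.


With C = \frac{8}{3}: the canonical form is 0F2(-; -\frac{3}{4}, -\frac{1}{3}; \frac{2}{5}). Verdict: none. No listed pattern accepts 0F2(-; -\frac{3}{4}, -\frac{1}{3}; \frac{2}{5}).

Key step: with t_0 = \frac{8}{3}, (1)_k (C = 8/3, x = 2/5) is k! itself.
Adjacent-term ratio: r(k) = \frac{2}{5} * 1 / [(k-\frac{3}{4}) (k-\frac{1}{3}) (k+1)] ; factor over Q: parameters, x = \frac{2}{5}, and C = \frac{8}{3}.


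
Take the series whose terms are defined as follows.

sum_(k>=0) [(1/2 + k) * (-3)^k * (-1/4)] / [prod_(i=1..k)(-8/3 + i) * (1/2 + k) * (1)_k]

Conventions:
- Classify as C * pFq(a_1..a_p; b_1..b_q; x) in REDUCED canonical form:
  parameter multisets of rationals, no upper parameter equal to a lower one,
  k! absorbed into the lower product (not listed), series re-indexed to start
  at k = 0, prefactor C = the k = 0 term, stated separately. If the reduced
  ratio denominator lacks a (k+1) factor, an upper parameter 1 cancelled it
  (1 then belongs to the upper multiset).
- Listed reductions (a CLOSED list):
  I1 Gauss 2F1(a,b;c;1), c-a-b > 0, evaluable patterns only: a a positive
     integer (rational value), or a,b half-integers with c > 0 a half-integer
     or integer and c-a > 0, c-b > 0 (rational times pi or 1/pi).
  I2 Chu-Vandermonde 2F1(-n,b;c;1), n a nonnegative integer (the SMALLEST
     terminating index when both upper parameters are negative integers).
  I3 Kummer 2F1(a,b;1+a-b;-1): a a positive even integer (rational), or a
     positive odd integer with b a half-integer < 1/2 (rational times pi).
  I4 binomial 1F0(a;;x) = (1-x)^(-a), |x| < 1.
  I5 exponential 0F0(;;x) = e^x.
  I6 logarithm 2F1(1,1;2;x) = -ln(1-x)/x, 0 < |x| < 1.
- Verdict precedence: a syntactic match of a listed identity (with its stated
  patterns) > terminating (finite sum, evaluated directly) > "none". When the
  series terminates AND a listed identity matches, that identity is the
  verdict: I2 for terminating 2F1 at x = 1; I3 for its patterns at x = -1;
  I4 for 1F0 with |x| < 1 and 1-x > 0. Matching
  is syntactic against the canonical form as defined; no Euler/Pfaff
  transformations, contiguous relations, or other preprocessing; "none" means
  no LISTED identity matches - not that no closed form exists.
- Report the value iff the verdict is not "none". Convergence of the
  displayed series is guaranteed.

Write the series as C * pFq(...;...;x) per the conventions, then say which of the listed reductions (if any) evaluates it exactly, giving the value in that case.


With C = -1/4: the canonical form is 0F1(-; -5/3; -3). Verdict: none - this 0F1 at x = -3 matches no listed pattern, and upper {-} holds no stopper.

Structural cue: t_0 = -1/4 here, and the lower running product (C = -1/4, x = -3) is a rising factorial.
Adjacent-term ratio: r(k) = (-3) * 1 / [(k-5/3) (k+1)] - rational in k. x = (-3); t_0 = -1/4; negate the roots.


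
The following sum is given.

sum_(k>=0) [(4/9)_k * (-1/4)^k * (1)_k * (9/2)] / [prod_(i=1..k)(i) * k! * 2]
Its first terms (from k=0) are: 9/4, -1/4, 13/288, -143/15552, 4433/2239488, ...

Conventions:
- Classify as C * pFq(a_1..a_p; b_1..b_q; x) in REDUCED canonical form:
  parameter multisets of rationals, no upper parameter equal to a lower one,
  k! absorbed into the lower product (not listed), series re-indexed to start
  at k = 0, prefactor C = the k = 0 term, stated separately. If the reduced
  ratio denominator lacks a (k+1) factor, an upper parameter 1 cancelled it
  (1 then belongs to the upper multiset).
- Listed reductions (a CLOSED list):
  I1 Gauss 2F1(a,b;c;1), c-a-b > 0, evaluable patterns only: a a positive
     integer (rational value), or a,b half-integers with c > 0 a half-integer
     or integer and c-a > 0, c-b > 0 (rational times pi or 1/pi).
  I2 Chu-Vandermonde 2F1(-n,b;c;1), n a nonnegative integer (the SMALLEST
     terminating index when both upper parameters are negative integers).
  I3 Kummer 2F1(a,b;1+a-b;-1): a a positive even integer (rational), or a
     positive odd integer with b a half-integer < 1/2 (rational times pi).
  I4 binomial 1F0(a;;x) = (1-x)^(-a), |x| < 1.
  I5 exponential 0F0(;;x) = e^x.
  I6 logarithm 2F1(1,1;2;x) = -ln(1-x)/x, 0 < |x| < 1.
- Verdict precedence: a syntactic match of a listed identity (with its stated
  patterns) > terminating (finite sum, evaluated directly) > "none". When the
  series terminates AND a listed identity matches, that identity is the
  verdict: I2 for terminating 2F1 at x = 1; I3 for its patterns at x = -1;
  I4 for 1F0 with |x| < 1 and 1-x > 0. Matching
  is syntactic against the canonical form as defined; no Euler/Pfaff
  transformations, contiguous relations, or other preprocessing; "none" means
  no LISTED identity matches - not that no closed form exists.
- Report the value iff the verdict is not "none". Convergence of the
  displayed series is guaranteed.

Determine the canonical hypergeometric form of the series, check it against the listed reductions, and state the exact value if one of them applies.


Classification (C = 9/4): 1F0 with upper {4/9}, lower {-}, argument x = -1/4. Verdict: this is the I4 binomial reduction (the 1F0 binomial series: exponent -4/9, x = -1/4). Value: (9/4) * (5/4)^(-4/9).

The tell: from the first term 9/4: the constant factors (C = 9/4, x = -1/4) combine into one prefactor.
Step ratio: r(k) = (-1/4) * (k+4/9) / [(k+1)] ; factor over Q: parameters, x = (-1/4), and C = 9/4.


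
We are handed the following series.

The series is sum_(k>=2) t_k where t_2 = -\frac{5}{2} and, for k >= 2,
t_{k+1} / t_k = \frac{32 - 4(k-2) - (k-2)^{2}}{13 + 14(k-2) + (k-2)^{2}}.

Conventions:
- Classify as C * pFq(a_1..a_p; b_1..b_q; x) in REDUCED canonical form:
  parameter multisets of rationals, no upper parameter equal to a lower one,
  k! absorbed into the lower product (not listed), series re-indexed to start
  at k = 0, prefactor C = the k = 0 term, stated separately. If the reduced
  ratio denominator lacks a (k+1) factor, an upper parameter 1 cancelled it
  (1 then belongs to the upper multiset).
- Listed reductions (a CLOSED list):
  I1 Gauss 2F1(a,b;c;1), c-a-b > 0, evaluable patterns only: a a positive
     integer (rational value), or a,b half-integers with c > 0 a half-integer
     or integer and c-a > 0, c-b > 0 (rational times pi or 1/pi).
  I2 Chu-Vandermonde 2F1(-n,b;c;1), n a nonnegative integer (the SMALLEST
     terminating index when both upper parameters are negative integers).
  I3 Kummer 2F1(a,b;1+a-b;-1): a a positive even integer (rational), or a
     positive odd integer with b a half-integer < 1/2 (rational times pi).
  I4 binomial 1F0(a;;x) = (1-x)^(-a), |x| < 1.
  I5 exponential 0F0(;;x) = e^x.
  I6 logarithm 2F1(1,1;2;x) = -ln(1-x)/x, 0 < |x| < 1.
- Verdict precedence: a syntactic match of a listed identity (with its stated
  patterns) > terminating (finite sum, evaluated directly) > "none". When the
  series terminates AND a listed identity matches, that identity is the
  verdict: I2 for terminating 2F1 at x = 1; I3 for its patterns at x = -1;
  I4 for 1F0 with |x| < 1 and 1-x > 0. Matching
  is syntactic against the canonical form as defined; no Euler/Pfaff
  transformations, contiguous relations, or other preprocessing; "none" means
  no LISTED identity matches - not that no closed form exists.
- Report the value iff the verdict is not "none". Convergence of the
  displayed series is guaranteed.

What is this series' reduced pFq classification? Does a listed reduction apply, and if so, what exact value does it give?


x = -1 here; the reduced form reads 2F1, upper {-4, 8}, lower {13}, C = -\frac{5}{2}. Verdict (x = -1): Kummer (I3) applies (x = -1; c = 13 equals 1+a-b for upper {-4, 8}: listed pattern). Exact value: -\frac{495}{28}.

First insight: x = -1 and the expanded ratio factors over Q; prefactor -5/2, roots give parameters.
Consecutive-term ratio: r(k) = -1 * (k-4) (k+8) / [(k+13) (k+1)] ; factor over Q: parameters, x = -1, and C = -\frac{5}{2}.


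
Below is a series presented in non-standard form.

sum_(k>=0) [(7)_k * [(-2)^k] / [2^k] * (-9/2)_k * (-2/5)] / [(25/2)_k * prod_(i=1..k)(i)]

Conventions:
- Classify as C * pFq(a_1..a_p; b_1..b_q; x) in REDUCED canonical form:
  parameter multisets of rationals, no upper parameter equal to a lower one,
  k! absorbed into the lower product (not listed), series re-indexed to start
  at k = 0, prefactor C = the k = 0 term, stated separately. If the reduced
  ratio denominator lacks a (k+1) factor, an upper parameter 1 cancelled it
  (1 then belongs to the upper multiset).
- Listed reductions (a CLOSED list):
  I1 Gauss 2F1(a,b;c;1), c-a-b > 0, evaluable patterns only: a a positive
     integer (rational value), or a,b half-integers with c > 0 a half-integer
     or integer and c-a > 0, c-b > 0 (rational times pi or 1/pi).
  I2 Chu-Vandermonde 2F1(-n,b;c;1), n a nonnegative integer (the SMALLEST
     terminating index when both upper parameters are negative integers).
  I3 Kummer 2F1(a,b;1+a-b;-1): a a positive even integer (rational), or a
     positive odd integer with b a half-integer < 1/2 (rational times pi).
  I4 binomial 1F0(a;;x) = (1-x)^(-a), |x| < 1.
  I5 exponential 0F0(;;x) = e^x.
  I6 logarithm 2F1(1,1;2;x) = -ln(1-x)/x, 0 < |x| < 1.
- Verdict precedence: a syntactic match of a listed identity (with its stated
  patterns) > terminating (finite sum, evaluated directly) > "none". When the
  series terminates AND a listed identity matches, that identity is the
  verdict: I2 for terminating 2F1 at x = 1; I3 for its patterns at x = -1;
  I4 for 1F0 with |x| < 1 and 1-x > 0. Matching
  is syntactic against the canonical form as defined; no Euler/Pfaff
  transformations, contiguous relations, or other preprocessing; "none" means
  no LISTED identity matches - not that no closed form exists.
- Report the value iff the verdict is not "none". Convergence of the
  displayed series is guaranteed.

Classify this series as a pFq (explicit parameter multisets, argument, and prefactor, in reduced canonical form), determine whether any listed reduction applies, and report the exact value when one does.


With C = -2/5: the canonical form is 2F1(-9/2, 7; 25/2; -1). Verdict: Kummer (I3) applies (x = -1; c = 25/2 equals 1+a-b for upper {-9/2, 7}: listed pattern). Its exact value is (-66927861/67108864) * pi.

Key observation: t_0 = -2/5 here, and the two k-th powers (C = -2/5) combine into one argument.
Step ratio: r(k) = (-1) * (k-9/2) (k+7) / [(k+25/2) (k+1)] - rational in k, leading ratio (-1); with t_0 = -2/5, classification follows.


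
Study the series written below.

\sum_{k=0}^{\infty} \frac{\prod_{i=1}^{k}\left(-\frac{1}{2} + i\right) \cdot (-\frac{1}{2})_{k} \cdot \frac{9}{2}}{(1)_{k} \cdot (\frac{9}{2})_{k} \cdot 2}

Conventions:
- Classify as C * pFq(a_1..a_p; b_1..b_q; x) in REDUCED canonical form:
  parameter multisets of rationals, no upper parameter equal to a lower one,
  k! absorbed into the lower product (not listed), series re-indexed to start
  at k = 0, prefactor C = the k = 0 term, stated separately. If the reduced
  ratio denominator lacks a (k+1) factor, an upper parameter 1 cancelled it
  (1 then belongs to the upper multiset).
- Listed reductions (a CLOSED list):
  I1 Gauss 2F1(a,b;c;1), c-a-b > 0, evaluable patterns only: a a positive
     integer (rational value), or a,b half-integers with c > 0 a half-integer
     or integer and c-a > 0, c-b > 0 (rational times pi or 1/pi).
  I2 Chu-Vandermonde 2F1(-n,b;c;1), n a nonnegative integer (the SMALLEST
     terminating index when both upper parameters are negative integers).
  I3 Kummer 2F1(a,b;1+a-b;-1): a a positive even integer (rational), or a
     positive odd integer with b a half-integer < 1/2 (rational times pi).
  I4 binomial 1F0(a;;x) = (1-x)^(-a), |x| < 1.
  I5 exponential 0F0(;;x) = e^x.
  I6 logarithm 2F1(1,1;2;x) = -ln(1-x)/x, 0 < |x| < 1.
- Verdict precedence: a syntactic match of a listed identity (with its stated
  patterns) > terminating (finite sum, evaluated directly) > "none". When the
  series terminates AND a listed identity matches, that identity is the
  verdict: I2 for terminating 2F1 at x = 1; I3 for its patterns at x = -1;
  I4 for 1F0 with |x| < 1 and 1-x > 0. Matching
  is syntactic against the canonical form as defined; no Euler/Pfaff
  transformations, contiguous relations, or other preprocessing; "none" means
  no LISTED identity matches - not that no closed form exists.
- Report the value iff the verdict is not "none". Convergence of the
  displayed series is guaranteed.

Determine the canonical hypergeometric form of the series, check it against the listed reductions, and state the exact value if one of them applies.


Prefactor \frac{9}{4}, argument 1: 2F1 with upper {-\frac{1}{2}, \frac{1}{2}} over lower {\frac{9}{2}}. Verdict: the half-integer Gauss pattern (I1) applies (x = 1; upper {-\frac{1}{2}, \frac{1}{2}} half-integers, c = \frac{9}{2} in the evaluable pattern). Sum: \frac{11025}{16384} \cdot \pi.

Structural cue: from the first term \frac{9}{4}: (1)_k (prefactor 9/4) is k! itself.
Ratio: r(k) = 1 * (k-\frac{1}{2}) (k+\frac{1}{2}) / [(k+\frac{9}{2}) (k+1)] ; factor over Q: parameters, x = 1, and C = \frac{9}{4}.


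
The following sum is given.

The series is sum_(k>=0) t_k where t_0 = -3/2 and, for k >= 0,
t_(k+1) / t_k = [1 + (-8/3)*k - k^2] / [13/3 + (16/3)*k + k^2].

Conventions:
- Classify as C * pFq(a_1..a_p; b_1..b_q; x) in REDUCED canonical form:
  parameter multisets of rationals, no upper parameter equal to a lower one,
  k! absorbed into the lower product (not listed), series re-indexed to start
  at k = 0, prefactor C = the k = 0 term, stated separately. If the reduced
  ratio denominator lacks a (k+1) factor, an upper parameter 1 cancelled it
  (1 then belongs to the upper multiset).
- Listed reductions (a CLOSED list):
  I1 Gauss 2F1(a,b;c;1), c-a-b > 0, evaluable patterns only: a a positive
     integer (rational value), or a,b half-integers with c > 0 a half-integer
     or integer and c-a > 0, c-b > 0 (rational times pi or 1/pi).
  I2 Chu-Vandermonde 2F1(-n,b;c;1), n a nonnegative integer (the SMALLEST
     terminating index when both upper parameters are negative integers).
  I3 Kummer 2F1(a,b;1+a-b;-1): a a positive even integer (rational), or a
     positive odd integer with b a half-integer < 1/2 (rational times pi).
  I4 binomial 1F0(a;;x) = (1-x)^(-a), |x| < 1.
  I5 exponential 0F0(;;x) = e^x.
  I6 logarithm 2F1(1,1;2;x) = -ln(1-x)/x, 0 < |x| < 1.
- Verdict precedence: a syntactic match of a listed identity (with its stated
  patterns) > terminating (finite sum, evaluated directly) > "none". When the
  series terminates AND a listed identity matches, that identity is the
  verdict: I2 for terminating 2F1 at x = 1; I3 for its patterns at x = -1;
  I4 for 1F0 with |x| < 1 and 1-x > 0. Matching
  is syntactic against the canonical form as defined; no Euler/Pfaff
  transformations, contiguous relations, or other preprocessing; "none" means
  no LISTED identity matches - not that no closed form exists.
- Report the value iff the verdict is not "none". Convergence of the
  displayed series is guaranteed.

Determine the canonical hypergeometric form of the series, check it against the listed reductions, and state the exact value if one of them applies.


The series (x = -1) is 2F1: upper {-1/3, 3}, lower {13/3}, prefactor -3/2. Verdict: none. No listed pattern accepts 2F1(-1/3, 3; 13/3; -1).

First insight: t_0 = -3/2 here, and the expanded ratio factors over Q; prefactor -3/2, roots give parameters.
Step ratio: r(k) = (-1) * (k-1/3) (k+3) / [(k+13/3) (k+1)] ; factor over Q: parameters, x = (-1), and C = -3/2.


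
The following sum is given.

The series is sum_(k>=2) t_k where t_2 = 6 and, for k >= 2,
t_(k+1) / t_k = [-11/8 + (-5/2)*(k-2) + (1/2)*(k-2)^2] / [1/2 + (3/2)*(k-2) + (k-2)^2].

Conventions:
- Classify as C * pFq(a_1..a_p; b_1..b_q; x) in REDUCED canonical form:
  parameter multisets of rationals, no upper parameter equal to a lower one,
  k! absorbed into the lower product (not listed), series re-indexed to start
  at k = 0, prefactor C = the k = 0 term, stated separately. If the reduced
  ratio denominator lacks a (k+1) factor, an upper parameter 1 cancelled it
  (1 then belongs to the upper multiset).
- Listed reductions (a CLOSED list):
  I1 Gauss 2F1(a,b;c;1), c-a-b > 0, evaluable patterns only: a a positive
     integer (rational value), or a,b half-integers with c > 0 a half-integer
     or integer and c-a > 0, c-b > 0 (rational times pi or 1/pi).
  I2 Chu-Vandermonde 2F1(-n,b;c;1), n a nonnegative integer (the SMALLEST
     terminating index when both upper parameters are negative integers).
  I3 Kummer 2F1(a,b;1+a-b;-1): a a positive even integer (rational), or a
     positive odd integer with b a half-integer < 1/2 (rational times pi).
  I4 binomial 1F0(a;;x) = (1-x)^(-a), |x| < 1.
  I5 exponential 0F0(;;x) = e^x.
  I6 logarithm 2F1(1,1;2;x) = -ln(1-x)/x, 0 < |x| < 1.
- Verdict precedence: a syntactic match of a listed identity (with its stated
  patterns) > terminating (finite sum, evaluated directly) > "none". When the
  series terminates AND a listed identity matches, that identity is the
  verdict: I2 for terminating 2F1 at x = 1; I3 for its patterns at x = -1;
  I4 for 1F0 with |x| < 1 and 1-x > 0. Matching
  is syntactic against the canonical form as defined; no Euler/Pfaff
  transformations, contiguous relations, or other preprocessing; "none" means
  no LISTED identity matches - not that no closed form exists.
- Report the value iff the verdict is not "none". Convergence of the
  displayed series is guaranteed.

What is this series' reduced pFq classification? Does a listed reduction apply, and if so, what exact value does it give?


Key step: x = (1/2) and factor the ratio over Q (C = 6): negated roots = parameters.
Step ratio: r(k) = (1/2) * (k-11/2) / [(k+1)] - poly over poly, x = (1/2) from leading terms; C = 6 at k = 0.

x = 1/2 here; the reduced form reads 1F0, upper {-11/2}, lower {-}, C = 6. Verdict at x = 1/2: the I4 binomial reduction matches (the 1F0 binomial series: exponent 11/2, x = 1/2). Value: 6 * (1/2)^(11/2).


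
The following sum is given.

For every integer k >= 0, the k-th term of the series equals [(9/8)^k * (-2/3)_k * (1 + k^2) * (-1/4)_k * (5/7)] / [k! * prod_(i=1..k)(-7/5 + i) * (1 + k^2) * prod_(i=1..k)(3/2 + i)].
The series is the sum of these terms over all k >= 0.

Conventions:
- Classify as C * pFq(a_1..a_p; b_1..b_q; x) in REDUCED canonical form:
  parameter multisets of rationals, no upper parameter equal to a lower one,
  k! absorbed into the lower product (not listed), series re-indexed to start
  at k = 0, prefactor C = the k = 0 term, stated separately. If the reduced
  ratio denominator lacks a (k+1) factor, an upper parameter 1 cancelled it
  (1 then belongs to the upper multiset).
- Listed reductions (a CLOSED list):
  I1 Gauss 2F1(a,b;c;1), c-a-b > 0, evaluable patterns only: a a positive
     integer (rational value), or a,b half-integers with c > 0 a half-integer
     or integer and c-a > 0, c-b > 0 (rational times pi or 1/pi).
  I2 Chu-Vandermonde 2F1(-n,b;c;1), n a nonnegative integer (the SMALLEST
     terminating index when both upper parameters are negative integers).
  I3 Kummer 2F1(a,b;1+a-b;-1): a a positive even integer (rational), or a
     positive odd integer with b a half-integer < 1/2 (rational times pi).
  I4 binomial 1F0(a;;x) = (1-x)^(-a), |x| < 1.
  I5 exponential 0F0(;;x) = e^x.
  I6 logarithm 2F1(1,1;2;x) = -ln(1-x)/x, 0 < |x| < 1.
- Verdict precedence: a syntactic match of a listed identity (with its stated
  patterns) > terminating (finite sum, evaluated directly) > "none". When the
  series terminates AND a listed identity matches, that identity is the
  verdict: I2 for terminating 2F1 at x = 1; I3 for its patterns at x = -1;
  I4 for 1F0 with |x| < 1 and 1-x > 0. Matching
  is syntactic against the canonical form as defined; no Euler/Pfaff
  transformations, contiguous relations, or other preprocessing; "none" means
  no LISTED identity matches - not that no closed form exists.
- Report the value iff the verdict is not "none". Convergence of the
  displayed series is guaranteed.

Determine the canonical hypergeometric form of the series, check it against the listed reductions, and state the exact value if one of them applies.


Key step: t_0 = 5/7 here, and the lower running product (prefactor 5/7) is a rising factorial.
Consecutive-term ratio: r(k) = (9/8) * (k-2/3) (k-1/4) / [(k-2/5) (k+5/2) (k+1)] - rational in k, leading ratio (9/8); with t_0 = 5/7, classification follows.

Classification (C = 5/7): 2F2 with upper {-2/3, -1/4}, lower {-2/5, 5/2}, argument x = 9/8. Verdict: none. Every listed pattern misses the 2F2 form at 9/8, upper {-2/3, -1/4}.


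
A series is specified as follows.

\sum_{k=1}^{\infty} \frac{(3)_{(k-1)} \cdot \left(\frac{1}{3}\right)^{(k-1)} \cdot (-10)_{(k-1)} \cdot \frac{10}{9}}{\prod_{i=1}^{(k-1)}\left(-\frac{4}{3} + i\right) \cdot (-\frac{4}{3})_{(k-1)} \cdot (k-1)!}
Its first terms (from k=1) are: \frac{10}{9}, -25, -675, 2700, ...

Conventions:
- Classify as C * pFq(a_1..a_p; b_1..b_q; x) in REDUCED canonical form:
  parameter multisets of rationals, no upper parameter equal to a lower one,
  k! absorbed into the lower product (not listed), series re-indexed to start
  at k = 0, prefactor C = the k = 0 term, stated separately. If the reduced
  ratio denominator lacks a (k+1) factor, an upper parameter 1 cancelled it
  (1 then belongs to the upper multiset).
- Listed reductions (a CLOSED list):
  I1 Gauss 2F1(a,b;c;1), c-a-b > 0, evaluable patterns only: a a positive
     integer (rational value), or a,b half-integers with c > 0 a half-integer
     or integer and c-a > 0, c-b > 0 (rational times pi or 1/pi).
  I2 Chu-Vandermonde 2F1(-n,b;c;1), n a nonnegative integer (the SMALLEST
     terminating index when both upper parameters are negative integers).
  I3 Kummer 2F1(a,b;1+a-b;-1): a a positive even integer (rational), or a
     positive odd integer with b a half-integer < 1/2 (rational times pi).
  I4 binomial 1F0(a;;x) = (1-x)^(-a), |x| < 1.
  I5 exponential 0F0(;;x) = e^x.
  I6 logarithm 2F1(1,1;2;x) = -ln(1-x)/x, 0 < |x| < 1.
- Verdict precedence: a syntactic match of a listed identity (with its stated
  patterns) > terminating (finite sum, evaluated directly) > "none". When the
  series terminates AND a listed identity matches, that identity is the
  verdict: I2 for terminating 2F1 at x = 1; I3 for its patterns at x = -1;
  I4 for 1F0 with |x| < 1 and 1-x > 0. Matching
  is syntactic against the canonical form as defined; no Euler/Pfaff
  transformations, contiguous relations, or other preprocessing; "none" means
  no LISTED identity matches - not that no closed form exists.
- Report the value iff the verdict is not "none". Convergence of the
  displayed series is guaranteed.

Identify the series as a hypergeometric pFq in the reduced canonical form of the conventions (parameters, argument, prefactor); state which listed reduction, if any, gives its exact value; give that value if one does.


At argument \frac{1}{3}: a 2F2 with upper {-10, 3}, lower {-\frac{4}{3}, -\frac{1}{3}}, scaled by C = \frac{10}{9}. Verdict: terminating - the sum ends at index 10 because -10 is a negative integer; exact evaluation follows. Value: \frac{992955645293047}{2424056675040}.

First insight: with t_0 = \frac{10}{9}, the lower running product (C = 10/9) is a rising factorial.
Consecutive-term ratio: r(k) = \frac{1}{3} * (k-10) (k+3) / [(k-\frac{4}{3}) (k-\frac{1}{3}) (k+1)] - rational; roots negated = parameters, x = \frac{1}{3}, C = \frac{10}{9}.


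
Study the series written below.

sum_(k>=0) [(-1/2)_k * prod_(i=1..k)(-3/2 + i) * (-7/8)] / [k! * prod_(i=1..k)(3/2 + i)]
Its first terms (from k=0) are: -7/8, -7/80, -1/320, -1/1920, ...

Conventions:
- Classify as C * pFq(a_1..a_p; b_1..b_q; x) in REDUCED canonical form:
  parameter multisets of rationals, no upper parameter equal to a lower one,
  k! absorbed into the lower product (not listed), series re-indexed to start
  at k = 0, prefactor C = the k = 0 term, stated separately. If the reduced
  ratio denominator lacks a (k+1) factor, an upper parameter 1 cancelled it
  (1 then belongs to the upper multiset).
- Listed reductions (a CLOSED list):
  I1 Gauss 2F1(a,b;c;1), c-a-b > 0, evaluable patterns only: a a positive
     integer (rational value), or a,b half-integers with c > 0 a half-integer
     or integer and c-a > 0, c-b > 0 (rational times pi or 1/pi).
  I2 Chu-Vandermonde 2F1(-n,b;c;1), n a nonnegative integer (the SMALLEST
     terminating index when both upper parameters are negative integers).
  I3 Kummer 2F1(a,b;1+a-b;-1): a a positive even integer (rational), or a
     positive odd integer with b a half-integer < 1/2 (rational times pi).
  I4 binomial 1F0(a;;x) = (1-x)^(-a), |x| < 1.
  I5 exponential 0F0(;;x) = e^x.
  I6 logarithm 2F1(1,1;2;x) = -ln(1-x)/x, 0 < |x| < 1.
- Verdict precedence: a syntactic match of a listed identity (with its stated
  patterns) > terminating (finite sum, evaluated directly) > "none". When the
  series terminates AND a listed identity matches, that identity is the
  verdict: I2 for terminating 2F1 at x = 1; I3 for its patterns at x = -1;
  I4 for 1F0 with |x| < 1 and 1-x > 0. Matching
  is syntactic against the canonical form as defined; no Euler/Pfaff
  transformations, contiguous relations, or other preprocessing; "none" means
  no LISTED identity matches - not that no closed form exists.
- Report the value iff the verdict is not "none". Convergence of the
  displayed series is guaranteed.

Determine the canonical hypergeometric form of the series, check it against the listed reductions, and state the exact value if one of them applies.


Prefactor -7/8, argument 1: 2F1 with upper {-1/2, -1/2} over lower {5/2}. Verdict: Gauss's theorem I1 (half-integer case) matches (x = 1; upper {-1/2, -1/2} half-integers, c = 5/2 in the evaluable pattern). Its exact value is (-315/1024) * pi.

Key step: t_0 being -7/8, the running product (prefactor -7/8) telescopes to a rising factorial.
Consecutive-term ratio: r(k) = 1 * (k-1/2) (k-1/2) / [(k+5/2) (k+1)] - rational; roots negated = parameters, x = 1, C = -7/8.
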